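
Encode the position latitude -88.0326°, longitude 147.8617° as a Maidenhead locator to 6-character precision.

QA31wx

Offset from 180°W / 90°S: lon 327.8617°, lat 1.9674°.
Field: 327.8617/20 → 16 → Q, 1.9674/10 → 0 → A; chars QA.
Square: 7.8617/2 → 3, 1.9674/1 → 1; chars 31.
Subsquare: 1.8617/0.0833333 → 22 → w, 0.9674/0.0416667 → 23 → x; chars wx.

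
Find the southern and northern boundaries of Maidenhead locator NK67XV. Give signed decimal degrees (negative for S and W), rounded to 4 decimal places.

17.8750, 17.9167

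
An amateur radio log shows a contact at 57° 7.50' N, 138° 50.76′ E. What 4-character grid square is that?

Add 180° to longitude and 90° to latitude: 318.85, 147.12.
Field: 318.85/20 → 15 → P, 147.12/10 → 14 → O; chars PO.
Square: 18.85/2 → 9, 7.12/1 → 7; chars 97.

PO97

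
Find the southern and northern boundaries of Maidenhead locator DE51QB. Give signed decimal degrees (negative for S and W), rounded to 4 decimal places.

-48.9583, -48.9167

Field D=3, E=4: +3·20° lon, +4·10° lat → SW at lon -120°, lat -50°.
Square 5, 1: +5·2° lon, +1·1° lat → SW at lon -110°, lat -49°.
Subsquare q=16, b=1: +16·0.0833333° lon, +1·0.0416667° lat → SW at lon -108.667°, lat -48.9583°.
Cell spans 0.0833333° lon × 0.0416667° lat.
south -48.9583, north -48.9167.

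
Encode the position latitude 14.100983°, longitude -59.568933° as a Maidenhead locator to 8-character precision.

Offset from 180°W / 90°S: lon 120.43107°, lat 104.10098°.
Field (20°×10°, letters A–R): 120.43107/20 → 6 → G, 104.10098/10 → 10 → K; chars GK.
Square (2°×1°, digits 0–9): 0.43107/2 → 0, 4.10098/1 → 4; chars 04.
Subsquare (5′×2.5′, letters a–x): 0.43107/0.0833333 → 5 → f, 0.10098/0.0416667 → 2 → c; chars fc.
Extended square (30″×15″, digits 0–9): 0.01440/0.00833333 → 1, 0.01765/0.00416667 → 4; chars 14.

GK04fc14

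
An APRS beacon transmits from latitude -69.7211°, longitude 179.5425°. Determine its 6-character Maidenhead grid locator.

RC90sg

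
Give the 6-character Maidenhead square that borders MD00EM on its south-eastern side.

Longitude subsquare e = 4; +1 → 5 = f.
Latitude subsquare m = 12; −1 → 11 = l.

MD00fl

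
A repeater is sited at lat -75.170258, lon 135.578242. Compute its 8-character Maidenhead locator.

Add 180° to longitude and 90° to latitude: 315.57824, 14.82974.
Field: 315.57824/20 → 15 → P, 14.82974/10 → 1 → B; chars PB.
Square: 15.57824/2 → 7, 4.82974/1 → 4; chars 74.
Subsquare: 1.57824/0.0833333 → 18 → s, 0.82974/0.0416667 → 19 → t; chars st.
Extended square: 0.07824/0.00833333 → 9, 0.03808/0.00416667 → 9; chars 99.

PB74st99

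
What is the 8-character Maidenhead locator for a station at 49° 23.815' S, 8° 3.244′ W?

IE50xo34

Add 180° to longitude and 90° to latitude: 171.94593, 40.60308.
Field: lon ⌊171.94593/20⌋ = 8 → I; lat ⌊40.60308/10⌋ = 4 → E.
Square: lon ⌊11.94593/2⌋ = 5; lat ⌊0.60308/1⌋ = 0.
Subsquare: lon ⌊1.94593/0.0833333⌋ = 23 → x; lat ⌊0.60308/0.0416667⌋ = 14 → o.
Extended square: lon ⌊0.02927/0.00833333⌋ = 3; lat ⌊0.01975/0.00416667⌋ = 4.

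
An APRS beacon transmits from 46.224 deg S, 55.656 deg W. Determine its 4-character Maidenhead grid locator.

GE23

Offset from 180°W / 90°S: lon 124.34°, lat 43.78°.
Field: lon ⌊124.34/20⌋ = 6 → G; lat ⌊43.78/10⌋ = 4 → E.
Square: lon ⌊4.34/2⌋ = 2; lat ⌊3.78/1⌋ = 3.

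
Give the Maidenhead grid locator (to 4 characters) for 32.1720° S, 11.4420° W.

IF47

Add 180° to longitude and 90° to latitude: 168.56, 57.83.
Field (20°×10°, letters A–R): lon ⌊168.56/20⌋ = 8 → I; lat ⌊57.83/10⌋ = 5 → F.
Square (2°×1°, digits 0–9): lon ⌊8.56/2⌋ = 4; lat ⌊7.83/1⌋ = 7.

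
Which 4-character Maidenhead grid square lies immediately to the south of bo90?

BN99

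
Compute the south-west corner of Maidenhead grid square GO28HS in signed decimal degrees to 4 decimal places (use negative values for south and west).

58.7500, -55.4167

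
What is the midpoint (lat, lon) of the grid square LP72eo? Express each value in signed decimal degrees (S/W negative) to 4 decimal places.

62.6042, 54.3750

Field L=11, P=15: +11·20° lon, +15·10° lat → SW at lon 40°, lat 60°.
Square 7, 2: +7·2° lon, +2·1° lat → SW at lon 54°, lat 62°.
Subsquare e=4, o=14: +4·0.0833333° lon, +14·0.0416667° lat → SW at lon 54.3333°, lat 62.5833°.
Cell spans 0.0833333° lon × 0.0416667° lat. Centre is SW corner plus half of each.
latitude 62.6042, longitude 54.3750.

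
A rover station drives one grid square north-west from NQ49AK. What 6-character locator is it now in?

NQ39xl

Longitude subsquare a = 0; −1 → -1, wraps to 23 = x, carry into square.
Longitude square 4; −1 → 3.
Latitude subsquare k = 10; +1 → 11 = l.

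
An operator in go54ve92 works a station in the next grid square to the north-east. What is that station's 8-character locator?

GO54we03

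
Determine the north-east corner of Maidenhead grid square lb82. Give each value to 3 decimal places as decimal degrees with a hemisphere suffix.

77.000° S, 58.000° E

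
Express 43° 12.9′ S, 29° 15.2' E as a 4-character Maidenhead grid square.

KE46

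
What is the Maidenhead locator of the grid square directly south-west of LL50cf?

Longitude subsquare c = 2; −1 → 1 = b.
Latitude subsquare f = 5; −1 → 4 = e.

LL50be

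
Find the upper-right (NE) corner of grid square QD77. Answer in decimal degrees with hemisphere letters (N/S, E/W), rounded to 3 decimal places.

52.000° S, 156.000° E

Field Q=16, D=3: +16·20° lon, +3·10° lat → SW at lon 140°, lat -60°.
Square 7, 7: +7·2° lon, +7·1° lat → SW at lon 154°, lat -53°.
Cell spans 2° lon × 1° lat. NE corner is SW corner plus one full cell.
latitude 52.000° S, longitude 156.000° E.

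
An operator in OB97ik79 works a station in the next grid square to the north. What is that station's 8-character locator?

OB97il70

Latitude extended square 9; +1 → 10, wraps to 0, carry into subsquare.
Latitude subsquare k = 10; +1 → 11 = l.
The longitude characters are unchanged.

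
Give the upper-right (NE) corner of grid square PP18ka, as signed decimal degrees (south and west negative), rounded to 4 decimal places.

Field P=15, P=15: +15·20° lon, +15·10° lat → SW at lon 120°, lat 60°.
Square 1, 8: +1·2° lon, +8·1° lat → SW at lon 122°, lat 68°.
Subsquare k=10, a=0: +10·0.0833333° lon, +0·0.0416667° lat → SW at lon 122.833°, lat 68°.
Cell spans 0.0833333° lon × 0.0416667° lat. NE corner is SW corner plus one full cell.
latitude 68.0417, longitude 122.9167.

68.0417, 122.9167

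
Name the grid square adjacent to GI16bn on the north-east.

Longitude subsquare b = 1; +1 → 2 = c.
Latitude subsquare n = 13; +1 → 14 = o.

GI16co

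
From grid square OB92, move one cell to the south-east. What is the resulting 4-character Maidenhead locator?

PB01

Longitude square 9; +1 → 10, wraps to 0, carry into field.
Longitude field O = 14; +1 → 15 = P.
Latitude square 2; −1 → 1.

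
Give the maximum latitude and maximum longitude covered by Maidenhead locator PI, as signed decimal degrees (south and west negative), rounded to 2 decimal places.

0.00, 140.00

Field P=15, I=8: +15·20° lon, +8·10° lat → SW at lon 120°, lat -10°.
Cell spans 20° lon × 10° lat. NE corner is SW corner plus one full cell.
latitude 0.00, longitude 140.00.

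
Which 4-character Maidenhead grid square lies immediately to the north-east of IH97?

JH08

Longitude square 9; +1 → 10, wraps to 0, carry into field.
Longitude field I = 8; +1 → 9 = J.
Latitude square 7; +1 → 8.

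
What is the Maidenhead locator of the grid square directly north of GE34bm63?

GE34bm64

Latitude extended square 3; +1 → 4.
The longitude characters are unchanged.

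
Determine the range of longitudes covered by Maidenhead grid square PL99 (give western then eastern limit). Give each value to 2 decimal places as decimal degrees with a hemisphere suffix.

138.00° E, 140.00° E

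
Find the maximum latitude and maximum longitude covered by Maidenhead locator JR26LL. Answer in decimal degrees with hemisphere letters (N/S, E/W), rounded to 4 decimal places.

86.5000° N, 5.0000° E

Field J=9, R=17: +9·20° lon, +17·10° lat → SW at lon 0°, lat 80°.
Square 2, 6: +2·2° lon, +6·1° lat → SW at lon 4°, lat 86°.
Subsquare l=11, l=11: +11·0.0833333° lon, +11·0.0416667° lat → SW at lon 4.91667°, lat 86.4583°.
Cell spans 0.0833333° lon × 0.0416667° lat. NE corner is SW corner plus one full cell.
latitude 86.5000° N, longitude 5.0000° E.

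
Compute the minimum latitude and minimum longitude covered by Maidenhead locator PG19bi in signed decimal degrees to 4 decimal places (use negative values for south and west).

Field P=15, G=6: +15·20° lon, +6·10° lat → SW at lon 120°, lat -30°.
Square 1, 9: +1·2° lon, +9·1° lat → SW at lon 122°, lat -21°.
Subsquare b=1, i=8: +1·0.0833333° lon, +8·0.0416667° lat → SW at lon 122.083°, lat -20.6667°.
latitude -20.6667, longitude 122.0833.

-20.6667, 122.0833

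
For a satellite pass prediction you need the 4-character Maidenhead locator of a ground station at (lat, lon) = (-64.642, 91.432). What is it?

NC55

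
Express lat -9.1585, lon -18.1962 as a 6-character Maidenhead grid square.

II00vu

Add 180° to longitude and 90° to latitude: 161.8038, 80.8415.
Field: lon ⌊161.8038/20⌋ = 8 → I; lat ⌊80.8415/10⌋ = 8 → I.
Square: lon ⌊1.8038/2⌋ = 0; lat ⌊0.8415/1⌋ = 0.
Subsquare: lon ⌊1.8038/0.0833333⌋ = 21 → v; lat ⌊0.8415/0.0416667⌋ = 20 → u.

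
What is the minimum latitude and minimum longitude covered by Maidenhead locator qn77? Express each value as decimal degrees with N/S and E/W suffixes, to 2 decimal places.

47.00° N, 154.00° E

Field Q=16, N=13: +16·20° lon, +13·10° lat → SW at lon 140°, lat 40°.
Square 7, 7: +7·2° lon, +7·1° lat → SW at lon 154°, lat 47°.
latitude 47.00° N, longitude 154.00° E.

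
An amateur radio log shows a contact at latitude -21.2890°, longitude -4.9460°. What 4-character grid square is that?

Shift to the Maidenhead origin (180°W, 90°S): lon 175.05, lat 68.71.
Field: lon ⌊175.05/20⌋ = 8 → I; lat ⌊68.71/10⌋ = 6 → G.
Square: lon ⌊15.05/2⌋ = 7; lat ⌊8.71/1⌋ = 8.

IG78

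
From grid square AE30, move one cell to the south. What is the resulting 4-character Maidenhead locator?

AD39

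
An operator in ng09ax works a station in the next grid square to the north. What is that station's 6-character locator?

Latitude subsquare x = 23; +1 → 24, wraps to 0 = a, carry into square.
Latitude square 9; +1 → 10, wraps to 0, carry into field.
Latitude field G = 6; +1 → 7 = H.
The longitude characters are unchanged.

NH00aa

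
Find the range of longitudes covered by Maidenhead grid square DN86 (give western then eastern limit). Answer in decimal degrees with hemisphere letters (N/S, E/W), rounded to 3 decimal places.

104.000° W, 102.000° W

Field D=3, N=13: +3·20° lon, +13·10° lat → SW at lon -120°, lat 40°.
Square 8, 6: +8·2° lon, +6·1° lat → SW at lon -104°, lat 46°.
Cell spans 2° lon × 1° lat.
west 104.000° W, east 102.000° W.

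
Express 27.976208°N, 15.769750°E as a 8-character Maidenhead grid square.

JL77vx24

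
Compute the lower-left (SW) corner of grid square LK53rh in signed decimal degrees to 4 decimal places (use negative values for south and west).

13.2917, 51.4167

Field L=11, K=10: +11·20° lon, +10·10° lat → SW at lon 40°, lat 10°.
Square 5, 3: +5·2° lon, +3·1° lat → SW at lon 50°, lat 13°.
Subsquare r=17, h=7: +17·0.0833333° lon, +7·0.0416667° lat → SW at lon 51.4167°, lat 13.2917°.
latitude 13.2917, longitude 51.4167.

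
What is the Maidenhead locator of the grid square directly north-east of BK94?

Longitude square 9; +1 → 10, wraps to 0, carry into field.
Longitude field B = 1; +1 → 2 = C.
Latitude square 4; +1 → 5.

CK05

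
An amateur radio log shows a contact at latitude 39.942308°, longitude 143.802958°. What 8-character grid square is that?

QM19vw66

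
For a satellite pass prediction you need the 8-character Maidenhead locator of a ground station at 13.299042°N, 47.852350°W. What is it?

Offset from 180°W / 90°S: lon 132.14765°, lat 103.29904°.
Field (20°×10°, letters A–R): lon ⌊132.14765/20⌋ = 6 → G; lat ⌊103.29904/10⌋ = 10 → K.
Square (2°×1°, digits 0–9): lon ⌊12.14765/2⌋ = 6; lat ⌊3.29904/1⌋ = 3.
Subsquare (5′×2.5′, letters a–x): lon ⌊0.14765/0.0833333⌋ = 1 → b; lat ⌊0.29904/0.0416667⌋ = 7 → h.
Extended square (30″×15″, digits 0–9): lon ⌊0.06432/0.00833333⌋ = 7; lat ⌊0.00738/0.00416667⌋ = 1.

GK63bh71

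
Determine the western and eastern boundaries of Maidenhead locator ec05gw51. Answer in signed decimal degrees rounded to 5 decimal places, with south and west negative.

Field E=4, C=2: +4·20° lon, +2·10° lat → SW at lon -100°, lat -70°.
Square 0, 5: +0·2° lon, +5·1° lat → SW at lon -100°, lat -65°.
Subsquare g=6, w=22: +6·0.0833333° lon, +22·0.0416667° lat → SW at lon -99.5°, lat -64.0833°.
Extended square 5, 1: +5·0.00833333° lon, +1·0.00416667° lat → SW at lon -99.4583°, lat -64.0792°.
Cell spans 0.00833333° lon × 0.00416667° lat.
west -99.45833, east -99.45000.

-99.45833, -99.45000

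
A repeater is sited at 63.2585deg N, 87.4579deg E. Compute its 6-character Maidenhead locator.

NP33rg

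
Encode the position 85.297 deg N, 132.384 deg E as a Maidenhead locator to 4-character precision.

Shift to the Maidenhead origin (180°W, 90°S): lon 312.38, lat 175.30.
Field: 312.38/20 → 15 → P, 175.30/10 → 17 → R; chars PR.
Square: 12.38/2 → 6, 5.30/1 → 5; chars 65.

PR65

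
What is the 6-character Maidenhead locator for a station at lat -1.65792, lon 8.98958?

Shift to the Maidenhead origin (180°W, 90°S): lon 188.9896, lat 88.3421.
Field: lon ⌊188.9896/20⌋ = 9 → J; lat ⌊88.3421/10⌋ = 8 → I.
Square: lon ⌊8.9896/2⌋ = 4; lat ⌊8.3421/1⌋ = 8.
Subsquare: lon ⌊0.9896/0.0833333⌋ = 11 → l; lat ⌊0.3421/0.0416667⌋ = 8 → i.

JI48li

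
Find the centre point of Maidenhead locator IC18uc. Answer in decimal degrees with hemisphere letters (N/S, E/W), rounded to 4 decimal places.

61.8958° S, 16.2917° W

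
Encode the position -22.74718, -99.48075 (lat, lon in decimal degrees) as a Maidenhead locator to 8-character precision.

Offset from 180°W / 90°S: lon 80.51925°, lat 67.25282°.
Field: lon ⌊80.51925/20⌋ = 4 → E; lat ⌊67.25282/10⌋ = 6 → G.
Square: lon ⌊0.51925/2⌋ = 0; lat ⌊7.25282/1⌋ = 7.
Subsquare: lon ⌊0.51925/0.0833333⌋ = 6 → g; lat ⌊0.25282/0.0416667⌋ = 6 → g.
Extended square: lon ⌊0.01925/0.00833333⌋ = 2; lat ⌊0.00282/0.00416667⌋ = 0.

EG07gg20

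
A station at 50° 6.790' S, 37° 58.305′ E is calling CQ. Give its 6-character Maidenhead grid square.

Add 180° to longitude and 90° to latitude: 217.9717, 39.8868.
Field: 217.9717/20 → 10 → K, 39.8868/10 → 3 → D; chars KD.
Square: 17.9717/2 → 8, 9.8868/1 → 9; chars 89.
Subsquare: 1.9717/0.0833333 → 23 → x, 0.8868/0.0416667 → 21 → v; chars xv.

KD89xv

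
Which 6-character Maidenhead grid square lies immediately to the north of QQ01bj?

Latitude subsquare j = 9; +1 → 10 = k.
The longitude characters are unchanged.

QQ01bk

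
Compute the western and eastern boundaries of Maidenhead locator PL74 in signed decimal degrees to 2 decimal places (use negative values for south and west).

134.00, 136.00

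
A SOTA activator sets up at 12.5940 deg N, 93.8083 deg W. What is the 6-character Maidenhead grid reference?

EK32co

Shift to the Maidenhead origin (180°W, 90°S): lon 86.1917, lat 102.5940.
Field: lon ⌊86.1917/20⌋ = 4 → E; lat ⌊102.5940/10⌋ = 10 → K.
Square: lon ⌊6.1917/2⌋ = 3; lat ⌊2.5940/1⌋ = 2.
Subsquare: lon ⌊0.1917/0.0833333⌋ = 2 → c; lat ⌊0.5940/0.0416667⌋ = 14 → o.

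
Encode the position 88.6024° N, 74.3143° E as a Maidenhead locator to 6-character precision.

MR78do

Add 180° to longitude and 90° to latitude: 254.3143, 178.6024.
Field: 254.3143/20 → 12 → M, 178.6024/10 → 17 → R; chars MR.
Square: 14.3143/2 → 7, 8.6024/1 → 8; chars 78.
Subsquare: 0.3143/0.0833333 → 3 → d, 0.6024/0.0416667 → 14 → o; chars do.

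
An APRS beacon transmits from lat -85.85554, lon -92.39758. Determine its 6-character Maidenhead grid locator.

Add 180° to longitude and 90° to latitude: 87.6024, 4.1445.
Field: 87.6024/20 → 4 → E, 4.1445/10 → 0 → A; chars EA.
Square: 7.6024/2 → 3, 4.1445/1 → 4; chars 34.
Subsquare: 1.6024/0.0833333 → 19 → t, 0.1445/0.0416667 → 3 → d; chars td.

EA34td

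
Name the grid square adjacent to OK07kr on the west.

Longitude subsquare k = 10; −1 → 9 = j.
The latitude characters are unchanged.

OK07jr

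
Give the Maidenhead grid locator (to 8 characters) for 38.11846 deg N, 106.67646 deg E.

OM38ic18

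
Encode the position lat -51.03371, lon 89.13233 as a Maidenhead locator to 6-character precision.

ND48nx

Offset from 180°W / 90°S: lon 269.1323°, lat 38.9663°.
Field (20°×10°, letters A–R): lon ⌊269.1323/20⌋ = 13 → N; lat ⌊38.9663/10⌋ = 3 → D.
Square (2°×1°, digits 0–9): lon ⌊9.1323/2⌋ = 4; lat ⌊8.9663/1⌋ = 8.
Subsquare (5′×2.5′, letters a–x): lon ⌊1.1323/0.0833333⌋ = 13 → n; lat ⌊0.9663/0.0416667⌋ = 23 → x.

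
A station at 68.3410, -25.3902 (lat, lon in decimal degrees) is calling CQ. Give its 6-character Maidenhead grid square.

HP78hi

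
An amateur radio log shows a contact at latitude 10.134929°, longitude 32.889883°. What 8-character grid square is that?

KK60kd62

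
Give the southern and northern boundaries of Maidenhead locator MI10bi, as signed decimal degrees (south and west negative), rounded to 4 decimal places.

Field M=12, I=8: +12·20° lon, +8·10° lat → SW at lon 60°, lat -10°.
Square 1, 0: +1·2° lon, +0·1° lat → SW at lon 62°, lat -10°.
Subsquare b=1, i=8: +1·0.0833333° lon, +8·0.0416667° lat → SW at lon 62.0833°, lat -9.66667°.
Cell spans 0.0833333° lon × 0.0416667° lat.
south -9.6667, north -9.6250.

-9.6667, -9.6250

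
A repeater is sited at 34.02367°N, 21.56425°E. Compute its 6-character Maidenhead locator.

KM04sa

Add 180° to longitude and 90° to latitude: 201.5643, 124.0237.
Field: 201.5643/20 → 10 → K, 124.0237/10 → 12 → M; chars KM.
Square: 1.5643/2 → 0, 4.0237/1 → 4; chars 04.
Subsquare: 1.5643/0.0833333 → 18 → s, 0.0237/0.0416667 → 0 → a; chars sa.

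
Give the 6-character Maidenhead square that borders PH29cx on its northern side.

Latitude subsquare x = 23; +1 → 24, wraps to 0 = a, carry into square.
Latitude square 9; +1 → 10, wraps to 0, carry into field.
Latitude field H = 7; +1 → 8 = I.
The longitude characters are unchanged.

PI20ca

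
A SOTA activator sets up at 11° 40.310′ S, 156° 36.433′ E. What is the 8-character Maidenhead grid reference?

Add 180° to longitude and 90° to latitude: 336.60722, 78.32817.
Field (20°×10°, letters A–R): lon ⌊336.60722/20⌋ = 16 → Q; lat ⌊78.32817/10⌋ = 7 → H.
Square (2°×1°, digits 0–9): lon ⌊16.60722/2⌋ = 8; lat ⌊8.32817/1⌋ = 8.
Subsquare (5′×2.5′, letters a–x): lon ⌊0.60722/0.0833333⌋ = 7 → h; lat ⌊0.32817/0.0416667⌋ = 7 → h.
Extended square (30″×15″, digits 0–9): lon ⌊0.02388/0.00833333⌋ = 2; lat ⌊0.03650/0.00416667⌋ = 8.

QH88hh28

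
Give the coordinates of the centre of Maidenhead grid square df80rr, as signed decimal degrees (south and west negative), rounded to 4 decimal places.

-39.2708, -102.5417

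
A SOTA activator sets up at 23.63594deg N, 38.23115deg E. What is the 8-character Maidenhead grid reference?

Offset from 180°W / 90°S: lon 218.23115°, lat 113.63594°.
Field: lon ⌊218.23115/20⌋ = 10 → K; lat ⌊113.63594/10⌋ = 11 → L.
Square: lon ⌊18.23115/2⌋ = 9; lat ⌊3.63594/1⌋ = 3.
Subsquare: lon ⌊0.23115/0.0833333⌋ = 2 → c; lat ⌊0.63594/0.0416667⌋ = 15 → p.
Extended square: lon ⌊0.06448/0.00833333⌋ = 7; lat ⌊0.01094/0.00416667⌋ = 2.

KL93cp72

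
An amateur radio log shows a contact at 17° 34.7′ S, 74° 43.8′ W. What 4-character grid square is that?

FH22

Shift to the Maidenhead origin (180°W, 90°S): lon 105.27, lat 72.42.
Field (20°×10°, letters A–R): lon ⌊105.27/20⌋ = 5 → F; lat ⌊72.42/10⌋ = 7 → H.
Square (2°×1°, digits 0–9): lon ⌊5.27/2⌋ = 2; lat ⌊2.42/1⌋ = 2.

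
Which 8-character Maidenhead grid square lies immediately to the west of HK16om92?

Longitude extended square 9; −1 → 8.
The latitude characters are unchanged.

HK16om82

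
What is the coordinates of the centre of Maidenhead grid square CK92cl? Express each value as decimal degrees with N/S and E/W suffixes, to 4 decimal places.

12.4792° N, 121.7917° W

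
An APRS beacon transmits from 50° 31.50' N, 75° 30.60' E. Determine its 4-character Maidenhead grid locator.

MO70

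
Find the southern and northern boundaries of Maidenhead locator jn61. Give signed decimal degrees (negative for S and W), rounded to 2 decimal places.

41.00, 42.00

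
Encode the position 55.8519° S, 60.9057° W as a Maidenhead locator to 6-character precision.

FD94nd

Offset from 180°W / 90°S: lon 119.0943°, lat 34.1481°.
Field: 119.0943/20 → 5 → F, 34.1481/10 → 3 → D; chars FD.
Square: 19.0943/2 → 9, 4.1481/1 → 4; chars 94.
Subsquare: 1.0943/0.0833333 → 13 → n, 0.1481/0.0416667 → 3 → d; chars nd.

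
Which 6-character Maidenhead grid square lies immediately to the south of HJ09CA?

Latitude subsquare a = 0; −1 → -1, wraps to 23 = x, carry into square.
Latitude square 9; −1 → 8.
The longitude characters are unchanged.

HJ08cx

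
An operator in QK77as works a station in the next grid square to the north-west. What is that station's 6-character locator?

QK67xt

Longitude subsquare a = 0; −1 → -1, wraps to 23 = x, carry into square.
Longitude square 7; −1 → 6.
Latitude subsquare s = 18; +1 → 19 = t.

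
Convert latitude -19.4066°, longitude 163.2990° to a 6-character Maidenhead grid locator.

Offset from 180°W / 90°S: lon 343.2990°, lat 70.5934°.
Field: lon ⌊343.2990/20⌋ = 17 → R; lat ⌊70.5934/10⌋ = 7 → H.
Square: lon ⌊3.2990/2⌋ = 1; lat ⌊0.5934/1⌋ = 0.
Subsquare: lon ⌊1.2990/0.0833333⌋ = 15 → p; lat ⌊0.5934/0.0416667⌋ = 14 → o.

RH10po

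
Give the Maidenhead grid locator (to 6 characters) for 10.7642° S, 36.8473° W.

Shift to the Maidenhead origin (180°W, 90°S): lon 143.1527, lat 79.2358.
Field: lon ⌊143.1527/20⌋ = 7 → H; lat ⌊79.2358/10⌋ = 7 → H.
Square: lon ⌊3.1527/2⌋ = 1; lat ⌊9.2358/1⌋ = 9.
Subsquare: lon ⌊1.1527/0.0833333⌋ = 13 → n; lat ⌊0.2358/0.0416667⌋ = 5 → f.

HH19nf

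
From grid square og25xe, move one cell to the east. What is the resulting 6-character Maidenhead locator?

Longitude subsquare x = 23; +1 → 24, wraps to 0 = a, carry into square.
Longitude square 2; +1 → 3.
The latitude characters are unchanged.

OG35ae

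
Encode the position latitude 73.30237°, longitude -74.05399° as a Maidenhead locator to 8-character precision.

Offset from 180°W / 90°S: lon 105.94601°, lat 163.30237°.
Field: 105.94601/20 → 5 → F, 163.30237/10 → 16 → Q; chars FQ.
Square: 5.94601/2 → 2, 3.30237/1 → 3; chars 23.
Subsquare: 1.94601/0.0833333 → 23 → x, 0.30237/0.0416667 → 7 → h; chars xh.
Extended square: 0.02934/0.00833333 → 3, 0.01070/0.00416667 → 2; chars 32.

FQ23xh32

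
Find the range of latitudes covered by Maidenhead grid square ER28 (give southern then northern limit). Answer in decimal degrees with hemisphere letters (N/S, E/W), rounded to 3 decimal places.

88.000° N, 89.000° N

Field E=4, R=17: +4·20° lon, +17·10° lat → SW at lon -100°, lat 80°.
Square 2, 8: +2·2° lon, +8·1° lat → SW at lon -96°, lat 88°.
Cell spans 2° lon × 1° lat.
south 88.000° N, north 89.000° N.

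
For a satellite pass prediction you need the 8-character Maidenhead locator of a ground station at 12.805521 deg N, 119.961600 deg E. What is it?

OK92xt53

Offset from 180°W / 90°S: lon 299.96160°, lat 102.80552°.
Field (20°×10°, letters A–R): 299.96160/20 → 14 → O, 102.80552/10 → 10 → K; chars OK.
Square (2°×1°, digits 0–9): 19.96160/2 → 9, 2.80552/1 → 2; chars 92.
Subsquare (5′×2.5′, letters a–x): 1.96160/0.0833333 → 23 → x, 0.80552/0.0416667 → 19 → t; chars xt.
Extended square (30″×15″, digits 0–9): 0.04493/0.00833333 → 5, 0.01385/0.00416667 → 3; chars 53.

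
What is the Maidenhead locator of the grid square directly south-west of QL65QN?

QL65pm

Longitude subsquare q = 16; −1 → 15 = p.
Latitude subsquare n = 13; −1 → 12 = m.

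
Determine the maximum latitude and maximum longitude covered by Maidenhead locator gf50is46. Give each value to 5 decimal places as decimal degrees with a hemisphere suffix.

Field G=6, F=5: +6·20° lon, +5·10° lat → SW at lon -60°, lat -40°.
Square 5, 0: +5·2° lon, +0·1° lat → SW at lon -50°, lat -40°.
Subsquare i=8, s=18: +8·0.0833333° lon, +18·0.0416667° lat → SW at lon -49.3333°, lat -39.25°.
Extended square 4, 6: +4·0.00833333° lon, +6·0.00416667° lat → SW at lon -49.3°, lat -39.225°.
Cell spans 0.00833333° lon × 0.00416667° lat. NE corner is SW corner plus one full cell.
latitude 39.22083° S, longitude 49.29167° W.

39.22083° S, 49.29167° W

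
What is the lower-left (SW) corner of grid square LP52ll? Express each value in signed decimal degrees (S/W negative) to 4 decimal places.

62.4583, 50.9167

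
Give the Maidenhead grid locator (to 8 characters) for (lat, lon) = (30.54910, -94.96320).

EM20mn41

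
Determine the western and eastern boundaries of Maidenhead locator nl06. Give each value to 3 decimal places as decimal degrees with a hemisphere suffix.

Field N=13, L=11: +13·20° lon, +11·10° lat → SW at lon 80°, lat 20°.
Square 0, 6: +0·2° lon, +6·1° lat → SW at lon 80°, lat 26°.
Cell spans 2° lon × 1° lat.
west 80.000° E, east 82.000° E.

80.000° E, 82.000° E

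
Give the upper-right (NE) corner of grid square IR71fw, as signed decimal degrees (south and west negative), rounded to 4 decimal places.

Field I=8, R=17: +8·20° lon, +17·10° lat → SW at lon -20°, lat 80°.
Square 7, 1: +7·2° lon, +1·1° lat → SW at lon -6°, lat 81°.
Subsquare f=5, w=22: +5·0.0833333° lon, +22·0.0416667° lat → SW at lon -5.58333°, lat 81.9167°.
Cell spans 0.0833333° lon × 0.0416667° lat. NE corner is SW corner plus one full cell.
latitude 81.9583, longitude -5.5000.

81.9583, -5.5000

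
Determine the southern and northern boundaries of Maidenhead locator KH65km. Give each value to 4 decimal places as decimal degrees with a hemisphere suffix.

14.5000° S, 14.4583° S

Field K=10, H=7: +10·20° lon, +7·10° lat → SW at lon 20°, lat -20°.
Square 6, 5: +6·2° lon, +5·1° lat → SW at lon 32°, lat -15°.
Subsquare k=10, m=12: +10·0.0833333° lon, +12·0.0416667° lat → SW at lon 32.8333°, lat -14.5°.
Cell spans 0.0833333° lon × 0.0416667° lat.
south 14.5000° S, north 14.4583° S.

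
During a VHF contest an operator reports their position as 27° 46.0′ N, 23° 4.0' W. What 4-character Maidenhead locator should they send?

HL87

Add 180° to longitude and 90° to latitude: 156.93, 117.77.
Field (20°×10°, letters A–R): lon ⌊156.93/20⌋ = 7 → H; lat ⌊117.77/10⌋ = 11 → L.
Square (2°×1°, digits 0–9): lon ⌊16.93/2⌋ = 8; lat ⌊7.77/1⌋ = 7.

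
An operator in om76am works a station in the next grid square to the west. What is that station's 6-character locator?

OM66xm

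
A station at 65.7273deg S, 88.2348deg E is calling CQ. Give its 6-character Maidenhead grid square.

Offset from 180°W / 90°S: lon 268.2348°, lat 24.2727°.
Field: lon ⌊268.2348/20⌋ = 13 → N; lat ⌊24.2727/10⌋ = 2 → C.
Square: lon ⌊8.2348/2⌋ = 4; lat ⌊4.2727/1⌋ = 4.
Subsquare: lon ⌊0.2348/0.0833333⌋ = 2 → c; lat ⌊0.2727/0.0416667⌋ = 6 → g.

NC44cg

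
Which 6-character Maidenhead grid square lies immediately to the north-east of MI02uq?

MI02vr

Longitude subsquare u = 20; +1 → 21 = v.
Latitude subsquare q = 16; +1 → 17 = r.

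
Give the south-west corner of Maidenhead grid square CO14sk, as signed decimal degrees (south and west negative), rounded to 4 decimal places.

54.4167, -136.5000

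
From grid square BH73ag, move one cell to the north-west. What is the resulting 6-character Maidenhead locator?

BH63xh

Longitude subsquare a = 0; −1 → -1, wraps to 23 = x, carry into square.
Longitude square 7; −1 → 6.
Latitude subsquare g = 6; +1 → 7 = h.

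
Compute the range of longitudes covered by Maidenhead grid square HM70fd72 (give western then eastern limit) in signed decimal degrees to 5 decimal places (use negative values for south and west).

Field H=7, M=12: +7·20° lon, +12·10° lat → SW at lon -40°, lat 30°.
Square 7, 0: +7·2° lon, +0·1° lat → SW at lon -26°, lat 30°.
Subsquare f=5, d=3: +5·0.0833333° lon, +3·0.0416667° lat → SW at lon -25.5833°, lat 30.125°.
Extended square 7, 2: +7·0.00833333° lon, +2·0.00416667° lat → SW at lon -25.525°, lat 30.1333°.
Cell spans 0.00833333° lon × 0.00416667° lat.
west -25.52500, east -25.51667.

-25.52500, -25.51667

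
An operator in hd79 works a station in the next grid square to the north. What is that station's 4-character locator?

HE70

Latitude square 9; +1 → 10, wraps to 0, carry into field.
Latitude field D = 3; +1 → 4 = E.
The longitude characters are unchanged.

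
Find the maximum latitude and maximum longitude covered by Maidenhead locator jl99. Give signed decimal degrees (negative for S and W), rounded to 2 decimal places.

30.00, 20.00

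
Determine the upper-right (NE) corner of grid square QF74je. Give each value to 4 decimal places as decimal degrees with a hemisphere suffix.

Field Q=16, F=5: +16·20° lon, +5·10° lat → SW at lon 140°, lat -40°.
Square 7, 4: +7·2° lon, +4·1° lat → SW at lon 154°, lat -36°.
Subsquare j=9, e=4: +9·0.0833333° lon, +4·0.0416667° lat → SW at lon 154.75°, lat -35.8333°.
Cell spans 0.0833333° lon × 0.0416667° lat. NE corner is SW corner plus one full cell.
latitude 35.7917° S, longitude 154.8333° E.

35.7917° S, 154.8333° E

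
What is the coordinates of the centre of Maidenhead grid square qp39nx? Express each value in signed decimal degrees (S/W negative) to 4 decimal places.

69.9792, 147.1250

Field Q=16, P=15: +16·20° lon, +15·10° lat → SW at lon 140°, lat 60°.
Square 3, 9: +3·2° lon, +9·1° lat → SW at lon 146°, lat 69°.
Subsquare n=13, x=23: +13·0.0833333° lon, +23·0.0416667° lat → SW at lon 147.083°, lat 69.9583°.
Cell spans 0.0833333° lon × 0.0416667° lat. Centre is SW corner plus half of each.
latitude 69.9792, longitude 147.1250.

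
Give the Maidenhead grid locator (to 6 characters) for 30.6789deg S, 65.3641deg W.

FF79hh

Add 180° to longitude and 90° to latitude: 114.6359, 59.3211.
Field (20°×10°, letters A–R): 114.6359/20 → 5 → F, 59.3211/10 → 5 → F; chars FF.
Square (2°×1°, digits 0–9): 14.6359/2 → 7, 9.3211/1 → 9; chars 79.
Subsquare (5′×2.5′, letters a–x): 0.6359/0.0833333 → 7 → h, 0.3211/0.0416667 → 7 → h; chars hh.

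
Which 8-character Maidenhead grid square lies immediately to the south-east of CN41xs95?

Longitude extended square 9; +1 → 10, wraps to 0, carry into subsquare.
Longitude subsquare x = 23; +1 → 24, wraps to 0 = a, carry into square.
Longitude square 4; +1 → 5.
Latitude extended square 5; −1 → 4.

CN51as04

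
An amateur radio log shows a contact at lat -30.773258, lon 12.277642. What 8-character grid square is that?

JF69df34

Add 180° to longitude and 90° to latitude: 192.27764, 59.22674.
Field: 192.27764/20 → 9 → J, 59.22674/10 → 5 → F; chars JF.
Square: 12.27764/2 → 6, 9.22674/1 → 9; chars 69.
Subsquare: 0.27764/0.0833333 → 3 → d, 0.22674/0.0416667 → 5 → f; chars df.
Extended square: 0.02764/0.00833333 → 3, 0.01841/0.00416667 → 4; chars 34.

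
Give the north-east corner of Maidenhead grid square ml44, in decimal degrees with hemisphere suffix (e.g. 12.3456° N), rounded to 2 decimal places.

25.00° N, 70.00° E

Field M=12, L=11: +12·20° lon, +11·10° lat → SW at lon 60°, lat 20°.
Square 4, 4: +4·2° lon, +4·1° lat → SW at lon 68°, lat 24°.
Cell spans 2° lon × 1° lat. NE corner is SW corner plus one full cell.
latitude 25.00° N, longitude 70.00° E.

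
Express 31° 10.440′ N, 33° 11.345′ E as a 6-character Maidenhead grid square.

KM61oe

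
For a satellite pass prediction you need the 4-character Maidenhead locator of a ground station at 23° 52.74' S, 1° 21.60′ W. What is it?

IG96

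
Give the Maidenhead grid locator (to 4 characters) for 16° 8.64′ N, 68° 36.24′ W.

FK56

Offset from 180°W / 90°S: lon 111.40°, lat 106.14°.
Field (20°×10°, letters A–R): 111.40/20 → 5 → F, 106.14/10 → 10 → K; chars FK.
Square (2°×1°, digits 0–9): 11.40/2 → 5, 6.14/1 → 6; chars 56.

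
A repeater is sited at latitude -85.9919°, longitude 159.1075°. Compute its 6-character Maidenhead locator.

QA94na

Shift to the Maidenhead origin (180°W, 90°S): lon 339.1075, lat 4.0081.
Field (20°×10°, letters A–R): 339.1075/20 → 16 → Q, 4.0081/10 → 0 → A; chars QA.
Square (2°×1°, digits 0–9): 19.1075/2 → 9, 4.0081/1 → 4; chars 94.
Subsquare (5′×2.5′, letters a–x): 1.1075/0.0833333 → 13 → n, 0.0081/0.0416667 → 0 → a; chars na.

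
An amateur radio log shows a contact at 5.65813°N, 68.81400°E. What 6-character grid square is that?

Add 180° to longitude and 90° to latitude: 248.8140, 95.6581.
Field: 248.8140/20 → 12 → M, 95.6581/10 → 9 → J; chars MJ.
Square: 8.8140/2 → 4, 5.6581/1 → 5; chars 45.
Subsquare: 0.8140/0.0833333 → 9 → j, 0.6581/0.0416667 → 15 → p; chars jp.

MJ45jp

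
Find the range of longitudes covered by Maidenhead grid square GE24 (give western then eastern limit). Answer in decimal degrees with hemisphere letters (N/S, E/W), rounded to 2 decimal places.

56.00° W, 54.00° W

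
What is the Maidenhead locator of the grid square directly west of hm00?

Longitude square 0; −1 → -1, wraps to 9, carry into field.
Longitude field H = 7; −1 → 6 = G.
The latitude characters are unchanged.

GM90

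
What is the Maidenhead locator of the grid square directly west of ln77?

LN67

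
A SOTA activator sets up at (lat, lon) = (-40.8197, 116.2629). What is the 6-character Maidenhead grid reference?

OE89de

Add 180° to longitude and 90° to latitude: 296.2629, 49.1803.
Field: 296.2629/20 → 14 → O, 49.1803/10 → 4 → E; chars OE.
Square: 16.2629/2 → 8, 9.1803/1 → 9; chars 89.
Subsquare: 0.2629/0.0833333 → 3 → d, 0.1803/0.0416667 → 4 → e; chars de.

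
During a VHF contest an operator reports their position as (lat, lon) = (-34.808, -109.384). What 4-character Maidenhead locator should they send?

Add 180° to longitude and 90° to latitude: 70.62, 55.19.
Field (20°×10°, letters A–R): 70.62/20 → 3 → D, 55.19/10 → 5 → F; chars DF.
Square (2°×1°, digits 0–9): 10.62/2 → 5, 5.19/1 → 5; chars 55.

DF55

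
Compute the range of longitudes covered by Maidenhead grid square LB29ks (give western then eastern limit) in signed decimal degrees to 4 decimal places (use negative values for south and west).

44.8333, 44.9167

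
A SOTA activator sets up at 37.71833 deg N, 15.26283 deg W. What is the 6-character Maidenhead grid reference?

Add 180° to longitude and 90° to latitude: 164.7372, 127.7183.
Field (20°×10°, letters A–R): lon ⌊164.7372/20⌋ = 8 → I; lat ⌊127.7183/10⌋ = 12 → M.
Square (2°×1°, digits 0–9): lon ⌊4.7372/2⌋ = 2; lat ⌊7.7183/1⌋ = 7.
Subsquare (5′×2.5′, letters a–x): lon ⌊0.7372/0.0833333⌋ = 8 → i; lat ⌊0.7183/0.0416667⌋ = 17 → r.

IM27ir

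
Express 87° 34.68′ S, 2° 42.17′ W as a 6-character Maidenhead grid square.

Add 180° to longitude and 90° to latitude: 177.2972, 2.4220.
Field: 177.2972/20 → 8 → I, 2.4220/10 → 0 → A; chars IA.
Square: 17.2972/2 → 8, 2.4220/1 → 2; chars 82.
Subsquare: 1.2972/0.0833333 → 15 → p, 0.4220/0.0416667 → 10 → k; chars pk.

IA82pk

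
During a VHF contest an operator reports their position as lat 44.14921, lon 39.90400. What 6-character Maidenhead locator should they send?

Offset from 180°W / 90°S: lon 219.9040°, lat 134.1492°.
Field: 219.9040/20 → 10 → K, 134.1492/10 → 13 → N; chars KN.
Square: 19.9040/2 → 9, 4.1492/1 → 4; chars 94.
Subsquare: 1.9040/0.0833333 → 22 → w, 0.1492/0.0416667 → 3 → d; chars wd.

KN94wd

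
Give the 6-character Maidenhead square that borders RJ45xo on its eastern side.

RJ55ao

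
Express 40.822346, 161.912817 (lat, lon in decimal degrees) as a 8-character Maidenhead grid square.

RN00wt97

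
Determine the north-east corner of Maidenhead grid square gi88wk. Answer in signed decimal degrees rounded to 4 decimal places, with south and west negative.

-1.5417, -42.0833

Field G=6, I=8: +6·20° lon, +8·10° lat → SW at lon -60°, lat -10°.
Square 8, 8: +8·2° lon, +8·1° lat → SW at lon -44°, lat -2°.
Subsquare w=22, k=10: +22·0.0833333° lon, +10·0.0416667° lat → SW at lon -42.1667°, lat -1.58333°.
Cell spans 0.0833333° lon × 0.0416667° lat. NE corner is SW corner plus one full cell.
latitude -1.5417, longitude -42.0833.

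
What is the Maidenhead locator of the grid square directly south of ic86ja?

Latitude subsquare a = 0; −1 → -1, wraps to 23 = x, carry into square.
Latitude square 6; −1 → 5.
The longitude characters are unchanged.

IC85jx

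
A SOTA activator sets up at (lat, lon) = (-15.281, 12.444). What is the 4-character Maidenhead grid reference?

JH64

Add 180° to longitude and 90° to latitude: 192.44, 74.72.
Field: 192.44/20 → 9 → J, 74.72/10 → 7 → H; chars JH.
Square: 12.44/2 → 6, 4.72/1 → 4; chars 64.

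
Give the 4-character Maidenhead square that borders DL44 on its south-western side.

DL33

Longitude square 4; −1 → 3.
Latitude square 4; −1 → 3.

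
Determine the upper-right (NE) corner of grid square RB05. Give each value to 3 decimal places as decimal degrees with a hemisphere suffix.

Field R=17, B=1: +17·20° lon, +1·10° lat → SW at lon 160°, lat -80°.
Square 0, 5: +0·2° lon, +5·1° lat → SW at lon 160°, lat -75°.
Cell spans 2° lon × 1° lat. NE corner is SW corner plus one full cell.
latitude 74.000° S, longitude 162.000° E.

74.000° S, 162.000° E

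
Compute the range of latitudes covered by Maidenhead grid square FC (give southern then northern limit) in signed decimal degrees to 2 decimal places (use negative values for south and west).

-70.00, -60.00

Field F=5, C=2: +5·20° lon, +2·10° lat → SW at lon -80°, lat -70°.
Cell spans 20° lon × 10° lat.
south -70.00, north -60.00.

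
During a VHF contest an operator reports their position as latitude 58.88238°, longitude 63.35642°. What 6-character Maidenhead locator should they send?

MO18qv

Add 180° to longitude and 90° to latitude: 243.3564, 148.8824.
Field: 243.3564/20 → 12 → M, 148.8824/10 → 14 → O; chars MO.
Square: 3.3564/2 → 1, 8.8824/1 → 8; chars 18.
Subsquare: 1.3564/0.0833333 → 16 → q, 0.8824/0.0416667 → 21 → v; chars qv.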